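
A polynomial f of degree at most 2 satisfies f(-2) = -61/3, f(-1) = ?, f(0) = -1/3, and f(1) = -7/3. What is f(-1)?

-19/3

On equispaced nodes a degree-2 polynomial has vanishing third forward difference, so
  - f(-2) + 3·f(-1) - 3·f(0) + f(1) = 0.
Substituting the known values and solving for f(-1):
  3·f(-1) = -19
  f(-1) = -19/3.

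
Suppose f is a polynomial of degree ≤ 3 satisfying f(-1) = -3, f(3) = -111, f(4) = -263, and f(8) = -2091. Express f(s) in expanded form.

Write f(s) = as^3 + bs^2 + cs + d. Substituting each data point gives a linear system:
  -a + b - c + d = -3
  27a + 9b + 3c + d = -111
  64a + 16b + 4c + d = -263
  512a + 64b + 8c + d = -2091
Solving the system yields a = -4, b = -1, c = 3, d = -3.
So f(s) = -4s^3 - s^2 + 3s - 3.
Check: f(8) = -2091. ✓

f(s) = -4s^3 - s^2 + 3s - 3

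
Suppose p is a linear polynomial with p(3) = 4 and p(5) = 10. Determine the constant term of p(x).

-5

Write p(x) = ax + b. Substituting each data point gives a linear system:
  3a + b = 4
  5a + b = 10
Solving the system yields a = 3, b = -5.
So p(x) = 3x - 5.
The constant term is -5.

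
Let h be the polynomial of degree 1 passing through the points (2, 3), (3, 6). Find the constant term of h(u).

Write h(u) = au + b. Substituting each data point gives a linear system:
  2a + b = 3
  3a + b = 6
Solving the system yields a = 3, b = -3.
So h(u) = 3u - 3.
The constant term is -3.

-3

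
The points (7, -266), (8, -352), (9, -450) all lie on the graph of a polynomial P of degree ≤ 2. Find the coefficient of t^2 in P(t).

-6

Write P(t) = at^2 + bt + c. Substituting each data point gives a linear system:
  49a + 7b + c = -266
  64a + 8b + c = -352
  81a + 9b + c = -450
Solving the system yields a = -6, b = 4, c = 0.
So P(t) = -6t^2 + 4t.
The leading coefficient is -6.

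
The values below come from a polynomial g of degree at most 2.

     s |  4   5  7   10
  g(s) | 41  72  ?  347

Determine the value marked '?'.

158

The 3 known points determine the degree-2 polynomial uniquely.
Write g(s) = as^2 + bs + c. Substituting each data point gives a linear system:
  16a + 4b + c = 41
  25a + 5b + c = 72
  100a + 10b + c = 347
Solving the system yields a = 4, b = -5, c = -3.
So g(s) = 4s^2 - 5s - 3.
Then g(7) = 158.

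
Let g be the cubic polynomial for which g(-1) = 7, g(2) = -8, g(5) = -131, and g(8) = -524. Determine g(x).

Write g(x) = ax^3 + bx^2 + cx + d. Substituting each data point gives a linear system:
  -a + b - c + d = 7
  8a + 4b + 2c + d = -8
  125a + 25b + 5c + d = -131
  512a + 64b + 8c + d = -524
Solving the system yields a = -1, b = 0, c = -2, d = 4.
So g(x) = -x^3 - 2x + 4.
Check: g(8) = -524. ✓

g(x) = -x^3 - 2x + 4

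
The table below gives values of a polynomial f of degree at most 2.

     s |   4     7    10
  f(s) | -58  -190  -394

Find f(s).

f(s) = -4s^2 + 6

Using the Lagrange interpolation formula with nodes 4, 7, 10:
  L_0(s) = (s - 7)(s - 10) / 18
  L_1(s) = (s - 4)(s - 10) / -9
  L_2(s) = (s - 4)(s - 7) / 18
Then f(s) = -58·L_0(s) - 190·L_1(s) - 394·L_2(s).
Expanding and collecting terms gives f(s) = -4s^2 + 6.
Check: f(7) = -190. ✓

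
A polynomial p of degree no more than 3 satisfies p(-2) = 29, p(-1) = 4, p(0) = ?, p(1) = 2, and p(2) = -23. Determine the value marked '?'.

3

The 4 known points determine the degree-3 polynomial uniquely.
Write p(n) = an^3 + bn^2 + cn + d. Substituting each data point gives a linear system:
  -8a + 4b - 2c + d = 29
  -a + b - c + d = 4
  a + b + c + d = 2
  8a + 4b + 2c + d = -23
Solving the system yields a = -4, b = 0, c = 3, d = 3.
So p(n) = -4n³ + 3n + 3.
Then p(0) = 3.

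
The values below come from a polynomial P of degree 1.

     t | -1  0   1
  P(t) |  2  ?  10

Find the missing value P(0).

On equispaced nodes a degree-1 polynomial has vanishing second forward difference, so
  P(-1) - 2·P(0) + P(1) = 0.
Substituting the known values and solving for P(0):
  -2·P(0) = -12
  P(0) = 6.

6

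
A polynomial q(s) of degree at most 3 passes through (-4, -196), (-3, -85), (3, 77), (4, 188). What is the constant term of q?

Write q(s) = as^3 + bs^2 + cs + d. Substituting each data point gives a linear system:
  -64a + 16b - 4c + d = -196
  -27a + 9b - 3c + d = -85
  27a + 9b + 3c + d = 77
  64a + 16b + 4c + d = 188
Solving the system yields a = 3, b = 0, c = 0, d = -4.
So q(s) = 3s³ - 4.
The constant term is -4.

-4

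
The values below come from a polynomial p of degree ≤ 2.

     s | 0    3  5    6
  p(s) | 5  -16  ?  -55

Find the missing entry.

The 3 known points determine the degree-2 polynomial uniquely.
Write p(s) = as^2 + bs + c. Substituting each data point gives a linear system:
  c = 5
  9a + 3b + c = -16
  36a + 6b + c = -55
Solving the system yields a = -1, b = -4, c = 5.
So p(s) = -s² - 4s + 5.
Then p(5) = -40.

-40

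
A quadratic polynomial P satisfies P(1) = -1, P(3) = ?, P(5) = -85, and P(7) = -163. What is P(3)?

The 3 known points determine the degree-2 polynomial uniquely.
Write P(s) = as^2 + bs + c. Substituting each data point gives a linear system:
  a + b + c = -1
  25a + 5b + c = -85
  49a + 7b + c = -163
Solving the system yields a = -3, b = -3, c = 5.
So P(s) = -3s^2 - 3s + 5.
Then P(3) = -31.

-31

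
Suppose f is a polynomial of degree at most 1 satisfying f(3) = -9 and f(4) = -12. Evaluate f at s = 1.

Write f(s) = as + b. Substituting each data point gives a linear system:
  3a + b = -9
  4a + b = -12
Solving the system yields a = -3, b = 0.
So f(s) = -3s.
Then f(1) = -3.

-3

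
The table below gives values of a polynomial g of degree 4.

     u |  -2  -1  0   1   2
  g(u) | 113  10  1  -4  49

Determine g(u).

g(u) = 6u^4 - 3u^3 - 4u^2 - 4u + 1

Write g(u) = au^4 + bu^3 + cu^2 + du + e. Substituting each data point gives a linear system:
  16a - 8b + 4c - 2d + e = 113
  a - b + c - d + e = 10
  e = 1
  a + b + c + d + e = -4
  16a + 8b + 4c + 2d + e = 49
Solving the system yields a = 6, b = -3, c = -4, d = -4, e = 1.
So g(u) = 6u^4 - 3u^3 - 4u^2 - 4u + 1.
Check: g(1) = -4. ✓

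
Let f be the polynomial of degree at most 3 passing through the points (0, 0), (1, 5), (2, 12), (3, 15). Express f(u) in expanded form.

Write f(u) = au^3 + bu^2 + cu + d. Substituting each data point gives a linear system:
  d = 0
  a + b + c + d = 5
  8a + 4b + 2c + d = 12
  27a + 9b + 3c + d = 15
Solving the system yields a = -1, b = 4, c = 2, d = 0.
So f(u) = -u^3 + 4u^2 + 2u.
Check: f(0) = 0. ✓

f(u) = -u^3 + 4u^2 + 2u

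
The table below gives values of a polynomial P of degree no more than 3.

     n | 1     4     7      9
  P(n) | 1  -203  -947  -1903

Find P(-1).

-3

Using the Lagrange interpolation formula with nodes 1, 4, 7, 9:
  L_0(n) = (n - 4)(n - 7)(n - 9) / -144
  L_1(n) = (n - 1)(n - 7)(n - 9) / 45
  L_2(n) = (n - 1)(n - 4)(n - 9) / -36
  L_3(n) = (n - 1)(n - 4)(n - 7) / 80
Then P(n) = 1·L_0(n) - 203·L_1(n) - 947·L_2(n) - 1903·L_3(n).
Expanding and collecting terms gives P(n) = -2n^3 - 6n^2 + 4n + 5.
Evaluating at n = -1: P(-1) = -3.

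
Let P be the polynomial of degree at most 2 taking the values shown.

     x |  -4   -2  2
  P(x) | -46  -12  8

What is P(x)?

P(x) = -2x^2 + 5x + 6

Using the Lagrange interpolation formula with nodes -4, -2, 2:
  L_0(x) = (x + 2)(x - 2) / 12
  L_1(x) = (x + 4)(x - 2) / -8
  L_2(x) = (x + 4)(x + 2) / 24
Then P(x) = -46·L_0(x) - 12·L_1(x) + 8·L_2(x).
Expanding and collecting terms gives P(x) = -2x^2 + 5x + 6.
Check: P(-4) = -46. ✓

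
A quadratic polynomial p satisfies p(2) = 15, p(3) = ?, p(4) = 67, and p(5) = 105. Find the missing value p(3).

37

On equispaced nodes a degree-2 polynomial has vanishing third forward difference, so
  - p(2) + 3·p(3) - 3·p(4) + p(5) = 0.
Substituting the known values and solving for p(3):
  3·p(3) = 111
  p(3) = 37.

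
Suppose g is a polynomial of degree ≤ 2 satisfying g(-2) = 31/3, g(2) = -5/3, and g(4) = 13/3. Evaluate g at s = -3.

Using the Lagrange interpolation formula with nodes -2, 2, 4:
  L_0(s) = (s - 2)(s - 4) / 24
  L_1(s) = (s + 2)(s - 4) / -8
  L_2(s) = (s + 2)(s - 2) / 12
Then g(s) = 31/3·L_0(s) - 5/3·L_1(s) + 13/3·L_2(s).
Expanding and collecting terms gives g(s) = s^2 - 3s + 1/3.
Evaluating at s = -3: g(-3) = 55/3.

55/3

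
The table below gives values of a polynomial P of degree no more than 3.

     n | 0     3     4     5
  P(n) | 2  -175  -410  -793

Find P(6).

Using the Lagrange interpolation formula with nodes 0, 3, 4, 5:
  L_0(n) = (n - 3)(n - 4)(n - 5) / -60
  L_1(n) = n(n - 4)(n - 5) / 6
  L_2(n) = n(n - 3)(n - 5) / -4
  L_3(n) = n(n - 3)(n - 4) / 10
Then P(n) = 2·L_0(n) - 175·L_1(n) - 410·L_2(n) - 793·L_3(n).
Expanding and collecting terms gives P(n) = -6n³ - 2n² + n + 2.
Evaluating at n = 6: P(6) = -1360.

-1360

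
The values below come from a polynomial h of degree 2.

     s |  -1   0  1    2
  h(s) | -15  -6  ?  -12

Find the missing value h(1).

-5

On equispaced nodes a degree-2 polynomial has vanishing third forward difference, so
  - h(-1) + 3·h(0) - 3·h(1) + h(2) = 0.
Substituting the known values and solving for h(1):
  -3·h(1) = 15
  h(1) = -5.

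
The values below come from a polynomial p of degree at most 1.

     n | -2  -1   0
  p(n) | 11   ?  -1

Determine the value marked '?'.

5

The 2 known points determine the degree-1 polynomial uniquely.
Write p(n) = an + b. Substituting each data point gives a linear system:
  -2a + b = 11
  b = -1
Solving the system yields a = -6, b = -1.
So p(n) = -6n - 1.
Then p(-1) = 5.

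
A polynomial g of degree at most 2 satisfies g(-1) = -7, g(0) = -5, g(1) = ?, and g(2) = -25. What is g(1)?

-11

The 3 known points determine the degree-2 polynomial uniquely.
Write g(n) = an^2 + bn + c. Substituting each data point gives a linear system:
  a - b + c = -7
  c = -5
  4a + 2b + c = -25
Solving the system yields a = -4, b = -2, c = -5.
So g(n) = -4n^2 - 2n - 5.
Then g(1) = -11.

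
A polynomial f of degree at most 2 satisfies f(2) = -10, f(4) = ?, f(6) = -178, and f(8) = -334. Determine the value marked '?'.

The 3 known points determine the degree-2 polynomial uniquely.
Write f(n) = an^2 + bn + c. Substituting each data point gives a linear system:
  4a + 2b + c = -10
  36a + 6b + c = -178
  64a + 8b + c = -334
Solving the system yields a = -6, b = 6, c = 2.
So f(n) = -6n² + 6n + 2.
Then f(4) = -70.

-70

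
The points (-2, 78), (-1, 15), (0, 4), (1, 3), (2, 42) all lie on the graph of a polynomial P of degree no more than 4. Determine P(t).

Write P(t) = at^4 + bt^3 + ct^2 + dt + e. Substituting each data point gives a linear system:
  16a - 8b + 4c - 2d + e = 78
  a - b + c - d + e = 15
  e = 4
  a + b + c + d + e = 3
  16a + 8b + 4c + 2d + e = 42
Solving the system yields a = 3, b = -1, c = 2, d = -5, e = 4.
So P(t) = 3t⁴ - t³ + 2t² - 5t + 4.
Check: P(-1) = 15. ✓

P(t) = 3t^4 - t^3 + 2t^2 - 5t + 4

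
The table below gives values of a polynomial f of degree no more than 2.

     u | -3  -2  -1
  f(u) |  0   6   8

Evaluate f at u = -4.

Forward differences of the values at u = -3, -2, -1:
  f  : 0  6  8
  Δ  : 6  2
  Δ^2: -4
The second differences are constant, confirming degree 2.
Interpolating (Newton forward form) and evaluating at u = -4 gives f(-4) = -10.

-10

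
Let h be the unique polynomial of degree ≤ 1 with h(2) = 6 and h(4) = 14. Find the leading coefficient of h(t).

4

Write h(t) = at + b. Substituting each data point gives a linear system:
  2a + b = 6
  4a + b = 14
Solving the system yields a = 4, b = -2.
So h(t) = 4t - 2.
The leading coefficient is 4.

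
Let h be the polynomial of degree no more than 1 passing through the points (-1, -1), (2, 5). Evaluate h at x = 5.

11

Using the Lagrange interpolation formula with nodes -1, 2:
  L_0(x) = (x - 2) / -3
  L_1(x) = (x + 1) / 3
Then h(x) = -1·L_0(x) + 5·L_1(x).
Expanding and collecting terms gives h(x) = 2x + 1.
Evaluating at x = 5: h(5) = 11.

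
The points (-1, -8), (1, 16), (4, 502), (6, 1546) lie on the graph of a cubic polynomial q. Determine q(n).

Using the Lagrange interpolation formula with nodes -1, 1, 4, 6:
  L_0(n) = (n - 1)(n - 4)(n - 6) / -70
  L_1(n) = (n + 1)(n - 4)(n - 6) / 30
  L_2(n) = (n + 1)(n - 1)(n - 6) / -30
  L_3(n) = (n + 1)(n - 1)(n - 4) / 70
Then q(n) = -8·L_0(n) + 16·L_1(n) + 502·L_2(n) + 1546·L_3(n).
Expanding and collecting terms gives q(n) = 6n^3 + 6n^2 + 6n - 2.
Check: q(1) = 16. ✓

q(n) = 6n^3 + 6n^2 + 6n - 2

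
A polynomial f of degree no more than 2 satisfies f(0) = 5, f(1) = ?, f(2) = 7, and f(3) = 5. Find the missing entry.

The 3 known points determine the degree-2 polynomial uniquely.
Write f(t) = at^2 + bt + c. Substituting each data point gives a linear system:
  c = 5
  4a + 2b + c = 7
  9a + 3b + c = 5
Solving the system yields a = -1, b = 3, c = 5.
So f(t) = -t² + 3t + 5.
Then f(1) = 7.

7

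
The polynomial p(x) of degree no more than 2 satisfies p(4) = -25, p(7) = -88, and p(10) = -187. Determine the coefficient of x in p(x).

1

Write p(x) = ax^2 + bx + c. Substituting each data point gives a linear system:
  16a + 4b + c = -25
  49a + 7b + c = -88
  100a + 10b + c = -187
Solving the system yields a = -2, b = 1, c = 3.
So p(x) = -2x^2 + x + 3.
The coefficient of x is 1.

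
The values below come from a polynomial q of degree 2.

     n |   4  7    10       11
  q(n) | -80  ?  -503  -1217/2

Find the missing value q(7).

The 3 known points determine the degree-2 polynomial uniquely.
Write q(n) = an^2 + bn + c. Substituting each data point gives a linear system:
  16a + 4b + c = -80
  100a + 10b + c = -503
  121a + 11b + c = -1217/2
Solving the system yields a = -5, b = -1/2, c = 2.
So q(n) = -5n^2 - (1/2)n + 2.
Then q(7) = -493/2.

-493/2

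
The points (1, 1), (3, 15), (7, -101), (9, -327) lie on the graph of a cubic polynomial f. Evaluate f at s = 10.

-503

Using the Lagrange interpolation formula with nodes 1, 3, 7, 9:
  L_0(s) = (s - 3)(s - 7)(s - 9) / -96
  L_1(s) = (s - 1)(s - 7)(s - 9) / 48
  L_2(s) = (s - 1)(s - 3)(s - 9) / -48
  L_3(s) = (s - 1)(s - 3)(s - 7) / 96
Then f(s) = 1·L_0(s) + 15·L_1(s) - 101·L_2(s) - 327·L_3(s).
Expanding and collecting terms gives f(s) = -s³ + 5s² - 3.
Evaluating at s = 10: f(10) = -503.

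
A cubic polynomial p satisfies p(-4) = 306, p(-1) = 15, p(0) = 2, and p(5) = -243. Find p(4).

Write p(s) = as^3 + bs^2 + cs + d. Substituting each data point gives a linear system:
  -64a + 16b - 4c + d = 306
  -a + b - c + d = 15
  d = 2
  125a + 25b + 5c + d = -243
Solving the system yields a = -3, b = 6, c = -4, d = 2.
So p(s) = -3s^3 + 6s^2 - 4s + 2.
Then p(4) = -110.

-110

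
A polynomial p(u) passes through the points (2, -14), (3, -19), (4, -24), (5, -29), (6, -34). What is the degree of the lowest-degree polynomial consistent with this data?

1

Forward differences of the values at u = 2, 3, 4, 5, 6:
  p  : -14  -19  -24  -29  -34
  Δ  : -5  -5  -5  -5
  Δ^2: 0  0  0
  Δ^3: 0  0
  Δ^4: 0
The first differences are constant (-5) and nonzero, while all higher differences vanish, so the minimal degree is 1.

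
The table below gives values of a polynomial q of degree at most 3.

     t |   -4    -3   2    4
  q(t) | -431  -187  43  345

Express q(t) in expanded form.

q(t) = 6t^3 - 3t^2 + t + 5

Using the Lagrange interpolation formula with nodes -4, -3, 2, 4:
  L_0(t) = (t + 3)(t - 2)(t - 4) / -48
  L_1(t) = (t + 4)(t - 2)(t - 4) / 35
  L_2(t) = (t + 4)(t + 3)(t - 4) / -60
  L_3(t) = (t + 4)(t + 3)(t - 2) / 112
Then q(t) = -431·L_0(t) - 187·L_1(t) + 43·L_2(t) + 345·L_3(t).
Expanding and collecting terms gives q(t) = 6t^3 - 3t^2 + t + 5.
Check: q(4) = 345. ✓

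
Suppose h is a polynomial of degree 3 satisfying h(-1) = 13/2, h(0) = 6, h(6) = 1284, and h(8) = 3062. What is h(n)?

Write h(n) = an^3 + bn^2 + cn + d. Substituting each data point gives a linear system:
  -a + b - c + d = 13/2
  d = 6
  216a + 36b + 6c + d = 1284
  512a + 64b + 8c + d = 3062
Solving the system yields a = 6, b = 1/2, c = -6, d = 6.
So h(n) = 6n³ + (1/2)n² - 6n + 6.
Check: h(8) = 3062. ✓

h(n) = 6n^3 + (1/2)n^2 - 6n + 6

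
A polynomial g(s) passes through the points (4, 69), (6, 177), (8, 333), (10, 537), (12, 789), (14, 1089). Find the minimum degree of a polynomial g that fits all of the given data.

2

Forward differences of the values at s = 4, 6, 8, 10, 12, 14:
  g  : 69  177  333  537  789  1089
  Δ  : 108  156  204  252  300
  Δ^2: 48  48  48  48
  Δ^3: 0  0  0
  Δ^4: 0  0
  Δ^5: 0
The second differences are constant (48) and nonzero, while all higher differences vanish, so the minimal degree is 2.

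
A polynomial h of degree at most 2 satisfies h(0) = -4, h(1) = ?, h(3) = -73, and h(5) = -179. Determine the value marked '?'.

-15

The 3 known points determine the degree-2 polynomial uniquely.
Write h(s) = as^2 + bs + c. Substituting each data point gives a linear system:
  c = -4
  9a + 3b + c = -73
  25a + 5b + c = -179
Solving the system yields a = -6, b = -5, c = -4.
So h(s) = -6s² - 5s - 4.
Then h(1) = -15.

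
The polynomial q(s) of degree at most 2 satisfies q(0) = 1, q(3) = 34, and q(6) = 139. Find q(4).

Using the Lagrange interpolation formula with nodes 0, 3, 6:
  L_0(s) = (s - 3)(s - 6) / 18
  L_1(s) = s(s - 6) / -9
  L_2(s) = s(s - 3) / 18
Then q(s) = 1·L_0(s) + 34·L_1(s) + 139·L_2(s).
Expanding and collecting terms gives q(s) = 4s^2 - s + 1.
Evaluating at s = 4: q(4) = 61.

61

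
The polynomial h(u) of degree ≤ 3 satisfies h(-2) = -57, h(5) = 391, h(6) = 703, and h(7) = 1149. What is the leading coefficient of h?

4

Write h(u) = au^3 + bu^2 + cu + d. Substituting each data point gives a linear system:
  -8a + 4b - 2c + d = -57
  125a + 25b + 5c + d = 391
  216a + 36b + 6c + d = 703
  343a + 49b + 7c + d = 1149
Solving the system yields a = 4, b = -5, c = 3, d = 1.
So h(u) = 4u^3 - 5u^2 + 3u + 1.
The leading coefficient is 4.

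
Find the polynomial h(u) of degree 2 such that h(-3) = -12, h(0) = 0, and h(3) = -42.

h(u) = -3u^2 - 5u

Write h(u) = au^2 + bu + c. Substituting each data point gives a linear system:
  9a - 3b + c = -12
  c = 0
  9a + 3b + c = -42
Solving the system yields a = -3, b = -5, c = 0.
So h(u) = -3u^2 - 5u.
Check: h(-3) = -12. ✓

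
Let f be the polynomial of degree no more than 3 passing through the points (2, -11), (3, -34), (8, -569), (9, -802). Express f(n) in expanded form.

Using the Lagrange interpolation formula with nodes 2, 3, 8, 9:
  L_0(n) = (n - 3)(n - 8)(n - 9) / -42
  L_1(n) = (n - 2)(n - 8)(n - 9) / 30
  L_2(n) = (n - 2)(n - 3)(n - 9) / -30
  L_3(n) = (n - 2)(n - 3)(n - 8) / 42
Then f(n) = -11·L_0(n) - 34·L_1(n) - 569·L_2(n) - 802·L_3(n).
Expanding and collecting terms gives f(n) = -n^3 - n^2 + n - 1.
Check: f(9) = -802. ✓

f(n) = -n^3 - n^2 + n - 1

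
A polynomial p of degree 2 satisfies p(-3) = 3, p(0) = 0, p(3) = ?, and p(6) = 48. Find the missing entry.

On equispaced nodes a degree-2 polynomial has vanishing third forward difference, so
  - p(-3) + 3·p(0) - 3·p(3) + p(6) = 0.
Substituting the known values and solving for p(3):
  -3·p(3) = -45
  p(3) = 15.

15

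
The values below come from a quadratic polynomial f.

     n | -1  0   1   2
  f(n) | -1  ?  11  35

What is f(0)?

-1

On equispaced nodes a degree-2 polynomial has vanishing third forward difference, so
  - f(-1) + 3·f(0) - 3·f(1) + f(2) = 0.
Substituting the known values and solving for f(0):
  3·f(0) = -3
  f(0) = -1.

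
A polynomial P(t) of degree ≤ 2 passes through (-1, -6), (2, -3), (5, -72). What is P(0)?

3

Using the Lagrange interpolation formula with nodes -1, 2, 5:
  L_0(t) = (t - 2)(t - 5) / 18
  L_1(t) = (t + 1)(t - 5) / -9
  L_2(t) = (t + 1)(t - 2) / 18
Then P(t) = -6·L_0(t) - 3·L_1(t) - 72·L_2(t).
Expanding and collecting terms gives P(t) = -4t^2 + 5t + 3.
Evaluating at t = 0: P(0) = 3.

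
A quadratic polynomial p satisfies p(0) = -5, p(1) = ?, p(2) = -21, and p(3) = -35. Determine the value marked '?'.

On equispaced nodes a degree-2 polynomial has vanishing third forward difference, so
  - p(0) + 3·p(1) - 3·p(2) + p(3) = 0.
Substituting the known values and solving for p(1):
  3·p(1) = -33
  p(1) = -11.

-11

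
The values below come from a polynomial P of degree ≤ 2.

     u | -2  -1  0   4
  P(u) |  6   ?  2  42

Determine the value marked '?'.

2

The 3 known points determine the degree-2 polynomial uniquely.
Write P(u) = au^2 + bu + c. Substituting each data point gives a linear system:
  4a - 2b + c = 6
  c = 2
  16a + 4b + c = 42
Solving the system yields a = 2, b = 2, c = 2.
So P(u) = 2u^2 + 2u + 2.
Then P(-1) = 2.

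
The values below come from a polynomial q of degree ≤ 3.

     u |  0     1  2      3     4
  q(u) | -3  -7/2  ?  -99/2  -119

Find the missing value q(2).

The 4 known points determine the degree-3 polynomial uniquely.
Write q(u) = au^3 + bu^2 + cu + d. Substituting each data point gives a linear system:
  d = -3
  a + b + c + d = -7/2
  27a + 9b + 3c + d = -99/2
  64a + 16b + 4c + d = -119
Solving the system yields a = -2, b = 1/2, c = 1, d = -3.
So q(u) = -2u^3 + (1/2)u^2 + u - 3.
Then q(2) = -15.

-15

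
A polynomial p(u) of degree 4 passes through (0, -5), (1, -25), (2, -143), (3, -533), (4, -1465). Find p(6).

Write p(u) = au^4 + bu^3 + cu^2 + du + e. Substituting each data point gives a linear system:
  e = -5
  a + b + c + d + e = -25
  16a + 8b + 4c + 2d + e = -143
  81a + 27b + 9c + 3d + e = -533
  256a + 64b + 16c + 4d + e = -1465
Solving the system yields a = -4, b = -5, c = -6, d = -5, e = -5.
So p(u) = -4u⁴ - 5u³ - 6u² - 5u - 5.
Then p(6) = -6515.

-6515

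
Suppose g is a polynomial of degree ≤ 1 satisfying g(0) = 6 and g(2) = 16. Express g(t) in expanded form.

Write g(t) = at + b. Substituting each data point gives a linear system:
  b = 6
  2a + b = 16
Solving the system yields a = 5, b = 6.
So g(t) = 5t + 6.
Check: g(2) = 16. ✓

g(t) = 5t + 6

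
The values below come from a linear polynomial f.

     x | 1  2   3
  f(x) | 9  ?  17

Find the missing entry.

13

The 2 known points determine the degree-1 polynomial uniquely.
Write f(x) = ax + b. Substituting each data point gives a linear system:
  a + b = 9
  3a + b = 17
Solving the system yields a = 4, b = 5.
So f(x) = 4x + 5.
Then f(2) = 13.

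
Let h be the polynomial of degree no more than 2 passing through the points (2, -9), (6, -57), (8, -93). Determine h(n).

Using the Lagrange interpolation formula with nodes 2, 6, 8:
  L_0(n) = (n - 6)(n - 8) / 24
  L_1(n) = (n - 2)(n - 8) / -8
  L_2(n) = (n - 2)(n - 6) / 12
Then h(n) = -9·L_0(n) - 57·L_1(n) - 93·L_2(n).
Expanding and collecting terms gives h(n) = -n^2 - 4n + 3.
Check: h(2) = -9. ✓

h(n) = -n^2 - 4n + 3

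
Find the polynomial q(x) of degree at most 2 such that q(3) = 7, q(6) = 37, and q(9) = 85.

Using the Lagrange interpolation formula with nodes 3, 6, 9:
  L_0(x) = (x - 6)(x - 9) / 18
  L_1(x) = (x - 3)(x - 9) / -9
  L_2(x) = (x - 3)(x - 6) / 18
Then q(x) = 7·L_0(x) + 37·L_1(x) + 85·L_2(x).
Expanding and collecting terms gives q(x) = x² + x - 5.
Check: q(6) = 37. ✓

q(x) = x^2 + x - 5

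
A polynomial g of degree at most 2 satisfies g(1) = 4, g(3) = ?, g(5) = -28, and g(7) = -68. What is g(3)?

-4

The 3 known points determine the degree-2 polynomial uniquely.
Write g(t) = at^2 + bt + c. Substituting each data point gives a linear system:
  a + b + c = 4
  25a + 5b + c = -28
  49a + 7b + c = -68
Solving the system yields a = -2, b = 4, c = 2.
So g(t) = -2t^2 + 4t + 2.
Then g(3) = -4.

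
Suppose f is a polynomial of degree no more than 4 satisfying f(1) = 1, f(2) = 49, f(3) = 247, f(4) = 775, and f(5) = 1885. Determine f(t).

Write f(t) = at^4 + bt^3 + ct^2 + dt + e. Substituting each data point gives a linear system:
  a + b + c + d + e = 1
  16a + 8b + 4c + 2d + e = 49
  81a + 27b + 9c + 3d + e = 247
  256a + 64b + 16c + 4d + e = 775
  625a + 125b + 25c + 5d + e = 1885
Solving the system yields a = 3, b = 0, c = 0, d = 3, e = -5.
So f(t) = 3t^4 + 3t - 5.
Check: f(1) = 1. ✓

f(t) = 3t^4 + 3t - 5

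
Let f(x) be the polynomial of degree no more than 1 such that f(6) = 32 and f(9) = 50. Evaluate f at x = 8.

44

Using the Lagrange interpolation formula with nodes 6, 9:
  L_0(x) = (x - 9) / -3
  L_1(x) = (x - 6) / 3
Then f(x) = 32·L_0(x) + 50·L_1(x).
Expanding and collecting terms gives f(x) = 6x - 4.
Evaluating at x = 8: f(8) = 44.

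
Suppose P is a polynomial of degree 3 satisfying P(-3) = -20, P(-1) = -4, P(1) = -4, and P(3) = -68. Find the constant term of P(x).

1

Write P(x) = ax^3 + bx^2 + cx + d. Substituting each data point gives a linear system:
  -27a + 9b - 3c + d = -20
  -a + b - c + d = -4
  a + b + c + d = -4
  27a + 9b + 3c + d = -68
Solving the system yields a = -1, b = -5, c = 1, d = 1.
So P(x) = -x³ - 5x² + x + 1.
The constant term is 1.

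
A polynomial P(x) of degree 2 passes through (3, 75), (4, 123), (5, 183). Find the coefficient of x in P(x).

Write P(x) = ax^2 + bx + c. Substituting each data point gives a linear system:
  9a + 3b + c = 75
  16a + 4b + c = 123
  25a + 5b + c = 183
Solving the system yields a = 6, b = 6, c = 3.
So P(x) = 6x^2 + 6x + 3.
The coefficient of x is 6.

6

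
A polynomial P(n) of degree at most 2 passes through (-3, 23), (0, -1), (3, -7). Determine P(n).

P(n) = n^2 - 5n - 1

Write P(n) = an^2 + bn + c. Substituting each data point gives a linear system:
  9a - 3b + c = 23
  c = -1
  9a + 3b + c = -7
Solving the system yields a = 1, b = -5, c = -1.
So P(n) = n^2 - 5n - 1.
Check: P(3) = -7. ✓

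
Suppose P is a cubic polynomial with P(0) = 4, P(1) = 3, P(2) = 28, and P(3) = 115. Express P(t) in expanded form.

P(t) = 6t^3 - 5t^2 - 2t + 4

Write P(t) = at^3 + bt^2 + ct + d. Substituting each data point gives a linear system:
  d = 4
  a + b + c + d = 3
  8a + 4b + 2c + d = 28
  27a + 9b + 3c + d = 115
Solving the system yields a = 6, b = -5, c = -2, d = 4.
So P(t) = 6t^3 - 5t^2 - 2t + 4.
Check: P(1) = 3. ✓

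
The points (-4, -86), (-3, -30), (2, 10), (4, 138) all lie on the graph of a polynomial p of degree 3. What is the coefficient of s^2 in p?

Write p(s) = as^3 + bs^2 + cs + d. Substituting each data point gives a linear system:
  -64a + 16b - 4c + d = -86
  -27a + 9b - 3c + d = -30
  8a + 4b + 2c + d = 10
  64a + 16b + 4c + d = 138
Solving the system yields a = 2, b = 2, c = -4, d = -6.
So p(s) = 2s^3 + 2s^2 - 4s - 6.
The coefficient of s^2 is 2.

2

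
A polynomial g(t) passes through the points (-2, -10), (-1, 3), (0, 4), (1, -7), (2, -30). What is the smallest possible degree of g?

2

Forward differences of the values at t = -2, -1, 0, 1, 2:
  g  : -10  3  4  -7  -30
  Δ  : 13  1  -11  -23
  Δ^2: -12  -12  -12
  Δ^3: 0  0
  Δ^4: 0
The second differences are constant (-12) and nonzero, while all higher differences vanish, so the minimal degree is 2.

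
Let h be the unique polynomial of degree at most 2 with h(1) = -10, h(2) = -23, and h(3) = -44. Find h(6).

-155

Forward differences of the values at x = 1, 2, 3:
  h  : -10  -23  -44
  Δ  : -13  -21
  Δ^2: -8
The second differences are constant, confirming degree 2.
Interpolating (Newton forward form) and evaluating at x = 6 gives h(6) = -155.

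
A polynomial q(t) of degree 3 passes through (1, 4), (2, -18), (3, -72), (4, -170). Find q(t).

q(t) = -2t^3 - 4t^2 + 4t + 6

Write q(t) = at^3 + bt^2 + ct + d. Substituting each data point gives a linear system:
  a + b + c + d = 4
  8a + 4b + 2c + d = -18
  27a + 9b + 3c + d = -72
  64a + 16b + 4c + d = -170
Solving the system yields a = -2, b = -4, c = 4, d = 6.
So q(t) = -2t^3 - 4t^2 + 4t + 6.
Check: q(4) = -170. ✓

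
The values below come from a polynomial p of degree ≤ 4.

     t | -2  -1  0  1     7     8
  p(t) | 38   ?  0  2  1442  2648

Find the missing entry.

2

The 5 known points determine the degree-4 polynomial uniquely.
Write p(t) = at^4 + bt^3 + ct^2 + dt + e. Substituting each data point gives a linear system:
  16a - 8b + 4c - 2d + e = 38
  e = 0
  a + b + c + d + e = 2
  2401a + 343b + 49c + 7d + e = 1442
  4096a + 512b + 64c + 8d + e = 2648
Solving the system yields a = 1, b = -3, c = 1, d = 3, e = 0.
So p(t) = t⁴ - 3t³ + t² + 3t.
Then p(-1) = 2.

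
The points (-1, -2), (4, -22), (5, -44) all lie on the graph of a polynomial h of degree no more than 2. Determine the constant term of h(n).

6

Write h(n) = an^2 + bn + c. Substituting each data point gives a linear system:
  a - b + c = -2
  16a + 4b + c = -22
  25a + 5b + c = -44
Solving the system yields a = -3, b = 5, c = 6.
So h(n) = -3n^2 + 5n + 6.
The constant term is 6.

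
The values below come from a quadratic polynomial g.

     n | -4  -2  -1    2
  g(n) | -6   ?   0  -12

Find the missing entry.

The 3 known points determine the degree-2 polynomial uniquely.
Write g(n) = an^2 + bn + c. Substituting each data point gives a linear system:
  16a - 4b + c = -6
  a - b + c = 0
  4a + 2b + c = -12
Solving the system yields a = -1, b = -3, c = -2.
So g(n) = -n² - 3n - 2.
Then g(-2) = 0.

0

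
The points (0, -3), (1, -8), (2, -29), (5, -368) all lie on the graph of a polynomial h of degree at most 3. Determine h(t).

Write h(t) = at^3 + bt^2 + ct + d. Substituting each data point gives a linear system:
  d = -3
  a + b + c + d = -8
  8a + 4b + 2c + d = -29
  125a + 25b + 5c + d = -368
Solving the system yields a = -3, b = 1, c = -3, d = -3.
So h(t) = -3t³ + t² - 3t - 3.
Check: h(5) = -368. ✓

h(t) = -3t^3 + t^2 - 3t - 3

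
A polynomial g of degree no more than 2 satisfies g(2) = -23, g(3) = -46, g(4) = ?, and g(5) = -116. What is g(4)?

-77

The 3 known points determine the degree-2 polynomial uniquely.
Write g(x) = ax^2 + bx + c. Substituting each data point gives a linear system:
  4a + 2b + c = -23
  9a + 3b + c = -46
  25a + 5b + c = -116
Solving the system yields a = -4, b = -3, c = -1.
So g(x) = -4x² - 3x - 1.
Then g(4) = -77.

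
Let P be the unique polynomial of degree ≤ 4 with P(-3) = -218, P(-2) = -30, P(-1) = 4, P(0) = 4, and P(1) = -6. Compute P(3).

Using the Lagrange interpolation formula with nodes -3, -2, -1, 0, 1:
  L_0(s) = (s + 2)(s + 1)s(s - 1) / 24
  L_1(s) = (s + 3)(s + 1)s(s - 1) / -6
  L_2(s) = (s + 3)(s + 2)s(s - 1) / 4
  L_3(s) = (s + 3)(s + 2)(s + 1)(s - 1) / -6
  L_4(s) = (s + 3)(s + 2)(s + 1)s / 24
Then P(s) = -218·L_0(s) - 30·L_1(s) + 4·L_2(s) + 4·L_3(s) - 6·L_4(s).
Expanding and collecting terms gives P(s) = -4s^4 - 4s^3 - s^2 - s + 4.
Evaluating at s = 3: P(3) = -440.

-440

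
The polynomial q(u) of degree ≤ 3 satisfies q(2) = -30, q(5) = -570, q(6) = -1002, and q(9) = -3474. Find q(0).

Using the Lagrange interpolation formula with nodes 2, 5, 6, 9:
  L_0(u) = (u - 5)(u - 6)(u - 9) / -84
  L_1(u) = (u - 2)(u - 6)(u - 9) / 12
  L_2(u) = (u - 2)(u - 5)(u - 9) / -12
  L_3(u) = (u - 2)(u - 5)(u - 6) / 84
Then q(u) = -30·L_0(u) - 570·L_1(u) - 1002·L_2(u) - 3474·L_3(u).
Expanding and collecting terms gives q(u) = -5u³ + 2u² + u.
Evaluating at u = 0: q(0) = 0.

0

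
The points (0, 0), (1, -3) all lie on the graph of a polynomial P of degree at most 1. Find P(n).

P(n) = -3n

Write P(n) = an + b. Substituting each data point gives a linear system:
  b = 0
  a + b = -3
Solving the system yields a = -3, b = 0.
So P(n) = -3n.
Check: P(1) = -3. ✓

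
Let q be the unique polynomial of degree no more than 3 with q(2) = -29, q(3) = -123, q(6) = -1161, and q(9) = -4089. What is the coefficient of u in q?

5

Write q(u) = au^3 + bu^2 + cu + d. Substituting each data point gives a linear system:
  8a + 4b + 2c + d = -29
  27a + 9b + 3c + d = -123
  216a + 36b + 6c + d = -1161
  729a + 81b + 9c + d = -4089
Solving the system yields a = -6, b = 3, c = 5, d = -3.
So q(u) = -6u³ + 3u² + 5u - 3.
The coefficient of u is 5.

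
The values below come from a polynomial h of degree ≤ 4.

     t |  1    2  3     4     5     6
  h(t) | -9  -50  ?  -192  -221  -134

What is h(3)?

On equispaced nodes a degree-4 polynomial has vanishing fifth forward difference, so
  - h(1) + 5·h(2) - 10·h(3) + 10·h(4) - 5·h(5) + h(6) = 0.
Substituting the known values and solving for h(3):
  -10·h(3) = 1190
  h(3) = -119.

-119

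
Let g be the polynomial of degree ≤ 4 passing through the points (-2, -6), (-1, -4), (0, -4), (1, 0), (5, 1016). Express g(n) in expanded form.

Using the Lagrange interpolation formula with nodes -2, -1, 0, 1, 5:
  L_0(n) = (n + 1)n(n - 1)(n - 5) / 42
  L_1(n) = (n + 2)n(n - 1)(n - 5) / -12
  L_2(n) = (n + 2)(n + 1)(n - 1)(n - 5) / 10
  L_3(n) = (n + 2)(n + 1)n(n - 5) / -24
  L_4(n) = (n + 2)(n + 1)n(n - 1) / 840
Then g(n) = -6·L_0(n) - 4·L_1(n) - 4·L_2(n) + 0·L_3(n) + 1016·L_4(n).
Expanding and collecting terms gives g(n) = n^4 + 3n^3 + n^2 - n - 4.
Check: g(-2) = -6. ✓

g(n) = n^4 + 3n^3 + n^2 - n - 4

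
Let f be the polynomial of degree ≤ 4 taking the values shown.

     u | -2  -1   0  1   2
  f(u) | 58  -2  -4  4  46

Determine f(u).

Write f(u) = au^4 + bu^3 + cu^2 + du + e. Substituting each data point gives a linear system:
  16a - 8b + 4c - 2d + e = 58
  a - b + c - d + e = -2
  e = -4
  a + b + c + d + e = 4
  16a + 8b + 4c + 2d + e = 46
Solving the system yields a = 3, b = -2, c = 2, d = 5, e = -4.
So f(u) = 3u^4 - 2u^3 + 2u^2 + 5u - 4.
Check: f(2) = 46. ✓

f(u) = 3u^4 - 2u^3 + 2u^2 + 5u - 4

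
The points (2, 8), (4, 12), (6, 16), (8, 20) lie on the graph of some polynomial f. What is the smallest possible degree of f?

Forward differences of the values at u = 2, 4, 6, 8:
  f  : 8  12  16  20
  Δ  : 4  4  4
  Δ^2: 0  0
  Δ^3: 0
The first differences are constant (4) and nonzero, while all higher differences vanish, so the minimal degree is 1.

1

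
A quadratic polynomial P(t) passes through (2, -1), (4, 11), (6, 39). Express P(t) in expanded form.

P(t) = 2t^2 - 6t + 3

Write P(t) = at^2 + bt + c. Substituting each data point gives a linear system:
  4a + 2b + c = -1
  16a + 4b + c = 11
  36a + 6b + c = 39
Solving the system yields a = 2, b = -6, c = 3.
So P(t) = 2t^2 - 6t + 3.
Check: P(6) = 39. ✓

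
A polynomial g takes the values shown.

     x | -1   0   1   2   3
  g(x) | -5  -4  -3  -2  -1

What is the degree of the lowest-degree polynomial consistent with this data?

Forward differences of the values at x = -1, 0, 1, 2, 3:
  g  : -5  -4  -3  -2  -1
  Δ  : 1  1  1  1
  Δ^2: 0  0  0
  Δ^3: 0  0
  Δ^4: 0
The first differences are constant (1) and nonzero, while all higher differences vanish, so the minimal degree is 1.

1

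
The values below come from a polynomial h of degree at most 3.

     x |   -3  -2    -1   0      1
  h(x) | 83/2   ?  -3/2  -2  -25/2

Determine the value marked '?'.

On equispaced nodes a degree-3 polynomial has vanishing fourth forward difference, so
  h(-3) - 4·h(-2) + 6·h(-1) - 4·h(0) + h(1) = 0.
Substituting the known values and solving for h(-2):
  -4·h(-2) = -28
  h(-2) = 7.

7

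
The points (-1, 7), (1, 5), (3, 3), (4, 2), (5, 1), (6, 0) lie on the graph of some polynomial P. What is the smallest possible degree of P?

1

Divided differences on the nodes -1, 1, 3, 4, 5, 6:
  order 0: 7  5  3  2  1  0
  order 1: -1  -1  -1  -1  -1
  order 2: 0  0  0  0
  order 3: 0  0  0
  order 4: 0  0
  order 5: 0
The order-1 divided differences are all -1 (nonzero) and every higher order vanishes, so the data lies on a polynomial of degree exactly 1.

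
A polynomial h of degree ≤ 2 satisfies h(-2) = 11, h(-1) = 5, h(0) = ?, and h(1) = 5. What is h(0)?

3

The 3 known points determine the degree-2 polynomial uniquely.
Write h(x) = ax^2 + bx + c. Substituting each data point gives a linear system:
  4a - 2b + c = 11
  a - b + c = 5
  a + b + c = 5
Solving the system yields a = 2, b = 0, c = 3.
So h(x) = 2x^2 + 3.
Then h(0) = 3.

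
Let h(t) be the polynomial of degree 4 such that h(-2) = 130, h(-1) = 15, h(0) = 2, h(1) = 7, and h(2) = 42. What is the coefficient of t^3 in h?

-6

Write h(t) = at^4 + bt^3 + ct^2 + dt + e. Substituting each data point gives a linear system:
  16a - 8b + 4c - 2d + e = 130
  a - b + c - d + e = 15
  e = 2
  a + b + c + d + e = 7
  16a + 8b + 4c + 2d + e = 42
Solving the system yields a = 4, b = -6, c = 5, d = 2, e = 2.
So h(t) = 4t^4 - 6t^3 + 5t^2 + 2t + 2.
The coefficient of t^3 is -6.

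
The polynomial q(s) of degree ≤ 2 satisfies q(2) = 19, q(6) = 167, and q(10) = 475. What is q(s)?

q(s) = 5s^2 - 3s + 5

Using the Lagrange interpolation formula with nodes 2, 6, 10:
  L_0(s) = (s - 6)(s - 10) / 32
  L_1(s) = (s - 2)(s - 10) / -16
  L_2(s) = (s - 2)(s - 6) / 32
Then q(s) = 19·L_0(s) + 167·L_1(s) + 475·L_2(s).
Expanding and collecting terms gives q(s) = 5s^2 - 3s + 5.
Check: q(2) = 19. ✓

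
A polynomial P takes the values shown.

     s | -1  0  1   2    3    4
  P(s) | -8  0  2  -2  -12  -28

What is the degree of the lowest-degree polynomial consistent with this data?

Forward differences of the values at s = -1, 0, 1, 2, 3, 4:
  P  : -8  0  2  -2  -12  -28
  Δ  : 8  2  -4  -10  -16
  Δ^2: -6  -6  -6  -6
  Δ^3: 0  0  0
  Δ^4: 0  0
  Δ^5: 0
The second differences are constant (-6) and nonzero, while all higher differences vanish, so the minimal degree is 2.

2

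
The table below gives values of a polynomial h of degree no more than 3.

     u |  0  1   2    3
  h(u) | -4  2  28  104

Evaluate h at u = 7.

1508

Forward differences of the values at u = 0, 1, 2, 3:
  h  : -4  2  28  104
  Δ  : 6  26  76
  Δ^2: 20  50
  Δ^3: 30
The third differences are constant, confirming degree 3.
Interpolating (Newton forward form) and evaluating at u = 7 gives h(7) = 1508.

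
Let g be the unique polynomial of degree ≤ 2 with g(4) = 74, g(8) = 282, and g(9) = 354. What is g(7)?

Write g(n) = an^2 + bn + c. Substituting each data point gives a linear system:
  16a + 4b + c = 74
  64a + 8b + c = 282
  81a + 9b + c = 354
Solving the system yields a = 4, b = 4, c = -6.
So g(n) = 4n² + 4n - 6.
Then g(7) = 218.

218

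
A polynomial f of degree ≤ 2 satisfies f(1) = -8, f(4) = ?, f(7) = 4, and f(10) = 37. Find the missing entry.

The 3 known points determine the degree-2 polynomial uniquely.
Write f(n) = an^2 + bn + c. Substituting each data point gives a linear system:
  a + b + c = -8
  49a + 7b + c = 4
  100a + 10b + c = 37
Solving the system yields a = 1, b = -6, c = -3.
So f(n) = n² - 6n - 3.
Then f(4) = -11.

-11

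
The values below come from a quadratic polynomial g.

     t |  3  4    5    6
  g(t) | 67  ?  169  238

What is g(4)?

112

The 3 known points determine the degree-2 polynomial uniquely.
Write g(t) = at^2 + bt + c. Substituting each data point gives a linear system:
  9a + 3b + c = 67
  25a + 5b + c = 169
  36a + 6b + c = 238
Solving the system yields a = 6, b = 3, c = 4.
So g(t) = 6t^2 + 3t + 4.
Then g(4) = 112.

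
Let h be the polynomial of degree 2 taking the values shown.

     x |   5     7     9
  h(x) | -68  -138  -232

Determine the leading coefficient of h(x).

-3

Write h(x) = ax^2 + bx + c. Substituting each data point gives a linear system:
  25a + 5b + c = -68
  49a + 7b + c = -138
  81a + 9b + c = -232
Solving the system yields a = -3, b = 1, c = 2.
So h(x) = -3x² + x + 2.
The leading coefficient is -3.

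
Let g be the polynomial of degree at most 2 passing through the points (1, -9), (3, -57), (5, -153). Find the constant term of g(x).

-3

Write g(x) = ax^2 + bx + c. Substituting each data point gives a linear system:
  a + b + c = -9
  9a + 3b + c = -57
  25a + 5b + c = -153
Solving the system yields a = -6, b = 0, c = -3.
So g(x) = -6x^2 - 3.
The constant term is -3.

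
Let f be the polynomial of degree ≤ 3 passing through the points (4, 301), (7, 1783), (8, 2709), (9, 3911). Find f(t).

f(t) = 6t^3 - 6t^2 + 2t + 5

Write f(t) = at^3 + bt^2 + ct + d. Substituting each data point gives a linear system:
  64a + 16b + 4c + d = 301
  343a + 49b + 7c + d = 1783
  512a + 64b + 8c + d = 2709
  729a + 81b + 9c + d = 3911
Solving the system yields a = 6, b = -6, c = 2, d = 5.
So f(t) = 6t^3 - 6t^2 + 2t + 5.
Check: f(4) = 301. ✓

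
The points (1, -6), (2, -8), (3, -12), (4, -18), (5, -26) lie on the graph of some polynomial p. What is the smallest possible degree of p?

2

Forward differences of the values at t = 1, 2, 3, 4, 5:
  p  : -6  -8  -12  -18  -26
  Δ  : -2  -4  -6  -8
  Δ^2: -2  -2  -2
  Δ^3: 0  0
  Δ^4: 0
The second differences are constant (-2) and nonzero, while all higher differences vanish, so the minimal degree is 2.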